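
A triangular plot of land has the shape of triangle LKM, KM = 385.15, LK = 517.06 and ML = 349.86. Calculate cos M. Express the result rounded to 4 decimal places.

By the law of cosines, cos M = (KM² + ML² − LK²) / (2·KM·ML) ≈ 0.01258, so ∠M ≈ 1.558 rad.

cos M ≈ 0.0126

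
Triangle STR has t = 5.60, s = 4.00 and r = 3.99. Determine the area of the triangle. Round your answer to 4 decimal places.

7.9788

Semiperimeter p = (4 + 5.6 + 3.99)/2 = 6.795.
Heron's formula: area = √(6.795·2.795·1.195·2.805) ≈ 7.9788.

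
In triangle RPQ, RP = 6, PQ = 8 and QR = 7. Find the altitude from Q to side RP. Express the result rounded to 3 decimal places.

h_Q ≈ 6.778

Semiperimeter s = (8 + 7 + 6)/2 = 10.5.
Heron's formula: area = √(10.5·2.5·3.5·4.5) ≈ 20.333.
The altitude from Q has length 2·area/RP ≈ 6.7777.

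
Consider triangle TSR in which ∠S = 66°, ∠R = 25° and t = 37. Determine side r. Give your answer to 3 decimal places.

The third angle is ∠T = 180° − ∠S − ∠R = 89.00°.
Law of sines: r = t·sin R/sin T ≈ 15.639.

15.639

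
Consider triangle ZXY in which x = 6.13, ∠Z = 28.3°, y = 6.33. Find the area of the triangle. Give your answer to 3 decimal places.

Area = ½·x·y·sin Z ≈ 9.198.

9.198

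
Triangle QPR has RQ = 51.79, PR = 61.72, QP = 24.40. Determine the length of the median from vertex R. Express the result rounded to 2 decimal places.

Median from R: ½√(2·PR² + 2·RQ² − QP²) ≈ 55.65.

55.65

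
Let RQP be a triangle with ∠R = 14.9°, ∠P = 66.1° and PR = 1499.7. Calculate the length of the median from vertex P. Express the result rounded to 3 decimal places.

m_P ≈ 847.935

The third angle is ∠Q = 180° − ∠P − ∠R = 99.00°.
Law of sines: QP = PR·sin R/sin Q ≈ 390.43.
Law of sines: RQ = PR·sin P/sin Q ≈ 1388.2.
Median from P: ½√(2·QP² + 2·PR² − RQ²) ≈ 847.94.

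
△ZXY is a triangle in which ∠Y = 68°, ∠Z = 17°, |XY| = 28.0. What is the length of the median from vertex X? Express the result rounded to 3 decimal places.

The third angle is ∠X = 180° − ∠Y − ∠Z = 95.00°.
Law of sines: |YZ| = |XY|·sin X/sin Z ≈ 95.404.
Law of sines: |ZX| = |XY|·sin Y/sin Z ≈ 88.795.
Median from X: ½√(2·|ZX|² + 2·|XY|² − |YZ|²) ≈ 45.374.

45.374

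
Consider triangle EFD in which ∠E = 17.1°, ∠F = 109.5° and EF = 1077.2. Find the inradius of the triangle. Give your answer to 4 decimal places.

146.3950

The third angle is ∠D = 180° − ∠E − ∠F = 53.40°.
Law of sines: FD = EF·sin E/sin D ≈ 394.54.
Law of sines: DE = EF·sin F/sin D ≈ 1264.8.
Area = ½·EF·FD·sin F ≈ 2.0031e+05.
Semiperimeter s = (394.54+1264.8+1077.2)/2 = 1368.3.
Inradius = area/s = 2.0031e+05/1368.3 ≈ 146.39.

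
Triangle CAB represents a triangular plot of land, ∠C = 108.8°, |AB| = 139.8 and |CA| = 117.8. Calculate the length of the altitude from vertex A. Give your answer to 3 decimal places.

h_A ≈ 111.515

Law of sines: sin B = |CA|·sin C/|AB| ≈ 0.79768.
Since |AB| ≥ |CA|, only the acute value applies: ∠B ≈ 52.91°.
Then ∠A = 180° − ∠C − ∠B ≈ 18.29°.
Law of sines gives |BC| = |AB|·sin A/sin C ≈ 46.348.
Area = ½·|AB|·|CA|·sin A ≈ 2584.3.
The altitude from A has length 2·area/|BC| ≈ 111.52.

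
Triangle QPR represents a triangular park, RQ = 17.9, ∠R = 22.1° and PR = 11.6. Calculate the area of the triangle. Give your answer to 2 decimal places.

39.06

Area = ½·PR·RQ·sin R ≈ 39.06.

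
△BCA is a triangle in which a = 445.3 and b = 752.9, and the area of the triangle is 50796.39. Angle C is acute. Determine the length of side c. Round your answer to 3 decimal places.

From area = ½·a·b·sin C, we get sin C = 2·area/(a·b) ≈ 0.30302.
Taking the acute solution, ∠C ≈ 17.64°.
Law of cosines then gives c ≈ 355.17.

355.167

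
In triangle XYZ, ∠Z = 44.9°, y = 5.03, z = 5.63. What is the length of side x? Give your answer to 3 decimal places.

Law of sines: sin Y = y·sin Z/z ≈ 0.63065.
Since z ≥ y, only the acute value applies: ∠Y ≈ 39.10°.
Then ∠X = 180° − ∠Z − ∠Y ≈ 96.00°.
Law of sines gives x = z·sin X/sin Z ≈ 7.9322.

7.932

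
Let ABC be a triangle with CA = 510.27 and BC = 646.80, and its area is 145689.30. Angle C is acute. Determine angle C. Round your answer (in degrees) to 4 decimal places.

From area = ½·BC·CA·sin C, we get sin C = 2·area/(BC·CA) ≈ 0.88285.
Taking the acute solution, ∠C ≈ 61.99°.

∠C ≈ 61.9883°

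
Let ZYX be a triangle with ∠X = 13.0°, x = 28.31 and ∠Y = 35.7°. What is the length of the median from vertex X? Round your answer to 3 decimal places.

The third angle is ∠Z = 180° − ∠Y − ∠X = 131.30°.
Law of sines: z = x·sin Z/sin X ≈ 94.546.
Law of sines: y = x·sin Y/sin X ≈ 73.438.
Median from X: ½√(2·z² + 2·y² − x²) ≈ 83.461.

m_X ≈ 83.461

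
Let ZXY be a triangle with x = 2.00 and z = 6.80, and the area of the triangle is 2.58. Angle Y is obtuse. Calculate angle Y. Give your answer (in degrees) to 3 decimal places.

From area = ½·z·x·sin Y, we get sin Y = 2·area/(z·x) ≈ 0.37941.
Taking the obtuse solution, ∠Y ≈ 157.70°.

∠Y ≈ 157.703°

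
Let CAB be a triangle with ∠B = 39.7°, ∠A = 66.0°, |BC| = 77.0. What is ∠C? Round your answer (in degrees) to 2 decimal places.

∠C ≈ 74.30°

The third angle is ∠C = 180° − ∠A − ∠B = 74.30°.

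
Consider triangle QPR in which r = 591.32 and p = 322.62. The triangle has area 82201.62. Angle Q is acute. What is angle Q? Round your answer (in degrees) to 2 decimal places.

∠Q ≈ 59.52°

From area = ½·p·r·sin Q, we get sin Q = 2·area/(p·r) ≈ 0.86178.
Taking the acute solution, ∠Q ≈ 59.52°.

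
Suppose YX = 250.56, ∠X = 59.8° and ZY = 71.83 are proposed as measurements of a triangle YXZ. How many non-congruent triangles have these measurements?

0

YX·sin X = 250.56·sin(59.8°) ≈ 216.6.
Since ZY = 71.83 < 216.6 = YX sin X, no triangle exists.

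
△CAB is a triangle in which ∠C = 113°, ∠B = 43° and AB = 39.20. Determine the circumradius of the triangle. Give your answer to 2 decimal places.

R ≈ 21.29

The third angle is ∠A = 180° − ∠B − ∠C = 24.00°.
Law of sines: BC = AB·sin A/sin C ≈ 17.321.
Law of sines: CA = AB·sin B/sin C ≈ 29.043.
Circumradius = AB/(2 sin C) ≈ 21.293.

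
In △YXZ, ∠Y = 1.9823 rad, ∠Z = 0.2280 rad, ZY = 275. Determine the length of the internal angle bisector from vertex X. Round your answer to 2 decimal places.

The third angle is ∠X = π − ∠Z − ∠Y = 0.9313 rad.
Law of sines: XZ = ZY·sin Y/sin X ≈ 314.11.
Law of sines: YX = ZY·sin Z/sin X ≈ 77.466.
The bisector from X has length 2·YX·XZ·cos(∠X/2)/(YX+XZ) ≈ 111.05.

111.05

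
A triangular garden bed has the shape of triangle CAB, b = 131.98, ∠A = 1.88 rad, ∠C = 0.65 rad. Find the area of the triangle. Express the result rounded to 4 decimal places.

The third angle is ∠B = π − ∠C − ∠A = 0.612 rad.
Law of sines: c = b·sin C/sin B ≈ 139.11.
Law of sines: a = b·sin A/sin B ≈ 218.96.
Area = ½·b·c·sin A ≈ 8744.5.

area ≈ 8744.4605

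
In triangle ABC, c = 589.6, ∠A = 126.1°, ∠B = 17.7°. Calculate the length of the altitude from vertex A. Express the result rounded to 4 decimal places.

The third angle is ∠C = 180° − ∠A − ∠B = 36.20°.
Law of sines: a = c·sin A/sin C ≈ 806.61.
Law of sines: b = c·sin B/sin C ≈ 303.52.
Area = ½·c·a·sin B ≈ 72296.
The altitude from A has length 2·area/a ≈ 179.26.

179.2579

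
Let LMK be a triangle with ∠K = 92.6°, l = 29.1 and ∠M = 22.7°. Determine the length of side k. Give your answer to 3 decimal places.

The third angle is ∠L = 180° − ∠M − ∠K = 64.70°.
Law of sines: k = l·sin K/sin L ≈ 32.154.

32.154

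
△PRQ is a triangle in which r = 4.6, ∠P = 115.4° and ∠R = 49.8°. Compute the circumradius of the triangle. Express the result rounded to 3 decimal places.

The third angle is ∠Q = 180° − ∠P − ∠R = 14.80°.
Law of sines: p = r·sin P/sin R ≈ 5.4404.
Law of sines: q = r·sin Q/sin R ≈ 1.5384.
Circumradius = r/(2 sin R) ≈ 3.0113.

3.011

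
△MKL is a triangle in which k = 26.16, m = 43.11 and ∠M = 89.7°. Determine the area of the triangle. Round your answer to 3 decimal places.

area ≈ 449.982

Law of sines: sin K = k·sin M/m ≈ 0.60681.
Since m ≥ k, only the acute value applies: ∠K ≈ 37.36°.
Then ∠L = 180° − ∠M − ∠K ≈ 52.94°.
Law of sines gives l = m·sin L/sin M ≈ 34.403.
Area = ½·m·k·sin L ≈ 449.98.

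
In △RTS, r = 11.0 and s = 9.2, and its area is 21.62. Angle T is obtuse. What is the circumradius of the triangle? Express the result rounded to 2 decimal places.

From area = ½·s·r·sin T, we get sin T = 2·area/(s·r) ≈ 0.42727.
Taking the obtuse solution, ∠T ≈ 154.71°.
Law of cosines then gives t ≈ 19.714.
Circumradius = t/(2 sin T) ≈ 23.069.

23.07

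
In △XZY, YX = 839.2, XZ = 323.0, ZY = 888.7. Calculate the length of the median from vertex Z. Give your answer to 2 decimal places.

Median from Z: ½√(2·XZ² + 2·ZY² − YX²) ≈ 520.57.

m_Z ≈ 520.57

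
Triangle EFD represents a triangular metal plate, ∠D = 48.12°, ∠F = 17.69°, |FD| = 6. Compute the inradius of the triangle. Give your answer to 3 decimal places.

r ≈ 0.692

The third angle is ∠E = 180° − ∠F − ∠D = 114.19°.
Law of sines: |DE| = |FD|·sin F/sin E ≈ 1.9987.
Law of sines: |EF| = |FD|·sin D/sin E ≈ 4.8973.
Area = ½·|FD|·|DE|·sin D ≈ 4.4644.
Semiperimeter s = (6+1.9987+4.8973)/2 = 6.448.
Inradius = area/s = 4.4644/6.448 ≈ 0.69237.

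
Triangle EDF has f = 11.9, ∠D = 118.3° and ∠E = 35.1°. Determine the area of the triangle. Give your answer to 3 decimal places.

area ≈ 80.059

The third angle is ∠F = 180° − ∠E − ∠D = 26.60°.
Law of sines: e = f·sin E/sin F ≈ 15.282.
Law of sines: d = f·sin D/sin F ≈ 23.4.
Area = ½·f·e·sin D ≈ 80.059.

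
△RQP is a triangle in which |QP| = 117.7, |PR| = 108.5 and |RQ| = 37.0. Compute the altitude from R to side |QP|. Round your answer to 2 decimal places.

Semiperimeter s = (117.7 + 108.5 + 37)/2 = 131.6.
Heron's formula: area = √(131.6·13.9·23.1·94.6) ≈ 1999.3.
The altitude from R has length 2·area/|QP| ≈ 33.974.

h_R ≈ 33.97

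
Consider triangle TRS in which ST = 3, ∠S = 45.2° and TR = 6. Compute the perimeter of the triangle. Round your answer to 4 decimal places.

perimeter ≈ 16.7236

Law of sines: sin R = ST·sin S/TR ≈ 0.35479.
Since TR ≥ ST, only the acute value applies: ∠R ≈ 20.78°.
Then ∠T = 180° − ∠S − ∠R ≈ 114.02°.
Law of sines gives RS = TR·sin T/sin S ≈ 7.7236.
Semiperimeter s = (7.7236+3+6)/2 = 8.3618.
Perimeter = 7.7236 + 3 + 6 = 16.724.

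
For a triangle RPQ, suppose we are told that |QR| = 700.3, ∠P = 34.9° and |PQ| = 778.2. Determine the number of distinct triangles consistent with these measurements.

2

|PQ|·sin P = 778.2·sin(34.9°) ≈ 445.2.
Since |PQ| sin P < |QR| < |PQ| (445.2 < 700.3 < 778.2), two triangles exist.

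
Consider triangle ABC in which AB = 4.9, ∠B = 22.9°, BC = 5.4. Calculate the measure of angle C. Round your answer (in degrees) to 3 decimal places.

∠C ≈ 65.072°

By the law of cosines, CA² = AB² + BC² − 2·AB·BC·cos B = 4.4209, so CA ≈ 2.1026.
Law of cosines again: cos C = (BC² + CA² − AB²)/(2·BC·CA) ≈ 0.42148, so ∠C ≈ 65.07°.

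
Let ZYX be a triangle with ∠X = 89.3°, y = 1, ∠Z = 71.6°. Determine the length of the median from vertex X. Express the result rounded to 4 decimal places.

1.5395

The third angle is ∠Y = 180° − ∠X − ∠Z = 19.10°.
Law of sines: z = y·sin Z/sin Y ≈ 2.8998.
Law of sines: x = y·sin X/sin Y ≈ 3.0558.
Median from X: ½√(2·z² + 2·y² − x²) ≈ 1.5395.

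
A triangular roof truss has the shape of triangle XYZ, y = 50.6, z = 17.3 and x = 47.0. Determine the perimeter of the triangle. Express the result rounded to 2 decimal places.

Perimeter = 47 + 50.6 + 17.3 = 114.9.

perimeter ≈ 114.90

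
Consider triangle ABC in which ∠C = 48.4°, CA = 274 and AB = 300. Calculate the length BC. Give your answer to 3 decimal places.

401.044

Law of sines: sin B = CA·sin C/AB ≈ 0.68299.
Since AB ≥ CA, only the acute value applies: ∠B ≈ 43.08°.
Then ∠A = 180° − ∠C − ∠B ≈ 88.52°.
Law of sines gives BC = AB·sin A/sin C ≈ 401.04.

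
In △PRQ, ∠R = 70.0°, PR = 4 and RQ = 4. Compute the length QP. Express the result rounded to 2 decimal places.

By the law of cosines, QP² = PR² + RQ² − 2·PR·RQ·cos R = 21.055, so QP ≈ 4.5886.

4.59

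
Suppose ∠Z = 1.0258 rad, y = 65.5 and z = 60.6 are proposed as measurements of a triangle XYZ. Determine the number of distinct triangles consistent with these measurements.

y·sin Z = 65.5·sin(1.0258 rad) ≈ 56.01.
Since y sin Z < z < y (56.01 < 60.6 < 65.5), two triangles exist.

2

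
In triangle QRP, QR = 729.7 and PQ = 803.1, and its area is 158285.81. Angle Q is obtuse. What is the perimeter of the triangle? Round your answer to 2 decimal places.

3003.77

From area = ½·PQ·QR·sin Q, we get sin Q = 2·area/(PQ·QR) ≈ 0.54020.
Taking the obtuse solution, ∠Q ≈ 147.30°.
Law of cosines then gives RP ≈ 1471.
Perimeter = 1471 + 803.1 + 729.7 = 3003.8.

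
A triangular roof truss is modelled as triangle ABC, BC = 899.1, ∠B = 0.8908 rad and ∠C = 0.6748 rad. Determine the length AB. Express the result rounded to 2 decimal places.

561.71

The third angle is ∠A = π − ∠B − ∠C = 1.5760 rad.
Law of sines: AB = BC·sin C/sin A ≈ 561.71.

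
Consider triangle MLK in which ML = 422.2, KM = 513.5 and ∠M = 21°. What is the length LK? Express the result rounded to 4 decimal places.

By the law of cosines, LK² = KM² + ML² − 2·KM·ML·cos M = 37135, so LK ≈ 192.7.

192.7049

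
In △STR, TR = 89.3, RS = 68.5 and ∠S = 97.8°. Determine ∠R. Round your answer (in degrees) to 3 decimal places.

∠R ≈ 32.738°

Law of sines: sin T = RS·sin S/TR ≈ 0.75998.
Since TR ≥ RS, only the acute value applies: ∠T ≈ 49.46°.
Then ∠R = 180° − ∠S − ∠T ≈ 32.74°.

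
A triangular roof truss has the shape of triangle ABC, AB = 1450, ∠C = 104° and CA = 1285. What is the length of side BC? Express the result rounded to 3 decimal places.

429.343

Law of sines: sin B = CA·sin C/AB ≈ 0.85988.
Since AB ≥ CA, only the acute value applies: ∠B ≈ 59.30°.
Then ∠A = 180° − ∠C − ∠B ≈ 16.70°.
Law of sines gives BC = AB·sin A/sin C ≈ 429.34.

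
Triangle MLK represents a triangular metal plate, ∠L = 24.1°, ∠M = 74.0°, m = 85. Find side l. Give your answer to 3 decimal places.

36.107

The third angle is ∠K = 180° − ∠M − ∠L = 81.90°.
Law of sines: l = m·sin L/sin M ≈ 36.107.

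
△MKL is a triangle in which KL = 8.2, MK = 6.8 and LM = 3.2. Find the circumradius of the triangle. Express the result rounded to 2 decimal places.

4.23

By the law of cosines, cos M = (LM² + MK² − KL²) / (2·LM·MK) ≈ -0.24724, so ∠M ≈ 104.31°.
Circumradius = KL/(2 sin M) ≈ 4.2314.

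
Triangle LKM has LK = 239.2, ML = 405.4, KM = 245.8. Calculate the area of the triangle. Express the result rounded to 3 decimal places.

26978.345

Semiperimeter s = (245.8 + 405.4 + 239.2)/2 = 445.2.
Heron's formula: area = √(445.2·199.4·39.8·206) ≈ 26978.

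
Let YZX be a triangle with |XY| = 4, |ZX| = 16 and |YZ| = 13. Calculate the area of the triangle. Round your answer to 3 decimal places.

area ≈ 18.998

Semiperimeter s = (16 + 4 + 13)/2 = 16.5.
Heron's formula: area = √(16.5·0.5·12.5·3.5) ≈ 18.998.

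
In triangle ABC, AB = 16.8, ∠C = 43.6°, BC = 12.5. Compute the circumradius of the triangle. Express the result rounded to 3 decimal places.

Law of sines: sin A = BC·sin C/AB ≈ 0.51311.
Since AB ≥ BC, only the acute value applies: ∠A ≈ 30.87°.
Then ∠B = 180° − ∠C − ∠A ≈ 105.53°.
Law of sines gives CA = AB·sin B/sin C ≈ 23.472.
Circumradius = AB/(2 sin C) ≈ 12.181.

12.181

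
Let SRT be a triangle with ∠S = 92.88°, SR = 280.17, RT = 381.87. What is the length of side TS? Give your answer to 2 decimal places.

245.78

Law of sines: sin T = SR·sin S/RT ≈ 0.73275.
Since RT ≥ SR, only the acute value applies: ∠T ≈ 47.12°.
Then ∠R = 180° − ∠S − ∠T ≈ 40.00°.
Law of sines gives TS = RT·sin R/sin S ≈ 245.78.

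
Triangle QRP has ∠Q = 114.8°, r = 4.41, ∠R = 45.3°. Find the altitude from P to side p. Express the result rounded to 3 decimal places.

4.003

The third angle is ∠P = 180° − ∠Q − ∠R = 19.90°.
Law of sines: q = r·sin Q/sin R ≈ 5.6321.
Law of sines: p = r·sin P/sin R ≈ 2.1118.
Area = ½·r·q·sin P ≈ 4.2271.
The altitude from P has length 2·area/p ≈ 4.0033.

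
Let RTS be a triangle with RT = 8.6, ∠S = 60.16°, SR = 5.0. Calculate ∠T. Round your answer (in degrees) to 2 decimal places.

30.29

Law of sines: sin T = SR·sin S/RT ≈ 0.50431.
Since RT ≥ SR, only the acute value applies: ∠T ≈ 30.29°.
Then ∠R = 180° − ∠S − ∠T ≈ 89.55°.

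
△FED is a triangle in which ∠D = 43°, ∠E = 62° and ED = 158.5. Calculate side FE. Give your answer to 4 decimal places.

111.9100

The third angle is ∠F = 180° − ∠E − ∠D = 75.00°.
Law of sines: FE = ED·sin D/sin F ≈ 111.91.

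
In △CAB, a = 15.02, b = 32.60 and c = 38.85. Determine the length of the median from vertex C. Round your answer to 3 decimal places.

m_C ≈ 16.336

Median from C: ½√(2·a² + 2·b² − c²) ≈ 16.336.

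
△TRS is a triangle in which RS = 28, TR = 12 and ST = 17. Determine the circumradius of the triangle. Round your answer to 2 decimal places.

27.46

By the law of cosines, cos T = (ST² + TR² − RS²) / (2·ST·TR) ≈ -0.86029, so ∠T ≈ 149.35°.
Circumradius = RS/(2 sin T) ≈ 27.462.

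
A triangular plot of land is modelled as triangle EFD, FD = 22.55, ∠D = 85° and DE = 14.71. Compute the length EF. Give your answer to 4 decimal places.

25.8276

By the law of cosines, EF² = FD² + DE² − 2·FD·DE·cos D = 667.07, so EF ≈ 25.828.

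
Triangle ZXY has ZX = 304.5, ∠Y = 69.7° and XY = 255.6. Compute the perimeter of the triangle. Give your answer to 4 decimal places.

Law of sines: sin Z = XY·sin Y/ZX ≈ 0.78727.
Since ZX ≥ XY, only the acute value applies: ∠Z ≈ 51.93°.
Then ∠X = 180° − ∠Y − ∠Z ≈ 58.37°.
Law of sines gives YZ = ZX·sin X/sin Y ≈ 276.43.
Semiperimeter s = (255.6+276.43+304.5)/2 = 418.27.
Perimeter = 255.6 + 276.43 + 304.5 = 836.53.

perimeter ≈ 836.5331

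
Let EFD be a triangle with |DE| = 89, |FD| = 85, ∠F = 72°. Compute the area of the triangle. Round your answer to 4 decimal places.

Law of sines: sin E = |FD|·sin F/|DE| ≈ 0.90831.
Since |DE| ≥ |FD|, only the acute value applies: ∠E ≈ 65.27°.
Then ∠D = 180° − ∠F − ∠E ≈ 42.73°.
Law of sines gives |EF| = |DE|·sin D/sin F ≈ 63.494.
Area = ½·|DE|·|FD|·sin D ≈ 2566.4.

area ≈ 2566.4404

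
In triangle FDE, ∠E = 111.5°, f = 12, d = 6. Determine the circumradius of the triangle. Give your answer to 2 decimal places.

By the law of cosines, e² = f² + d² − 2·f·d·cos E = 232.78, so e ≈ 15.257.
Area = ½·f·d·sin E ≈ 33.495.
Circumradius = e/(2 sin E) ≈ 8.199.

8.20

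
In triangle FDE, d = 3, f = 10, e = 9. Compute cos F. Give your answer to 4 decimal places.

-0.1852

By the law of cosines, cos F = (d² + e² − f²) / (2·d·e) ≈ -0.18519, so ∠F ≈ 100.67°.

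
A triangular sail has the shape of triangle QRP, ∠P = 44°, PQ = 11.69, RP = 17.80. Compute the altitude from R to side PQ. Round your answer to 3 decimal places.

By the law of cosines, QR² = RP² + PQ² − 2·RP·PQ·cos P = 154.13, so QR ≈ 12.415.
Area = ½·RP·PQ·sin P ≈ 72.273.
The altitude from R has length 2·area/PQ ≈ 12.365.

h_R ≈ 12.365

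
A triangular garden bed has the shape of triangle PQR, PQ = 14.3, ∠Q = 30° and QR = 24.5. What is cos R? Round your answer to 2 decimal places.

0.86

By the law of cosines, RP² = PQ² + QR² − 2·PQ·QR·cos Q = 197.92, so RP ≈ 14.068.
Law of cosines again: cos R = (QR² + RP² − PQ²)/(2·QR·RP) ≈ 0.86122, so ∠R ≈ 30.55°.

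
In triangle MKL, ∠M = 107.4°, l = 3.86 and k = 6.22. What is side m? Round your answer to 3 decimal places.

By the law of cosines, m² = k² + l² − 2·k·l·cos M = 67.947, so m ≈ 8.243.

8.243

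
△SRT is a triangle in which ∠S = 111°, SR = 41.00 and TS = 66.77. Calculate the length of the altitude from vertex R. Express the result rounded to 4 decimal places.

By the law of cosines, RT² = TS² + SR² − 2·TS·SR·cos S = 8101.3, so RT ≈ 90.007.
Area = ½·TS·SR·sin S ≈ 1277.9.
The altitude from R has length 2·area/TS ≈ 38.277.

38.2768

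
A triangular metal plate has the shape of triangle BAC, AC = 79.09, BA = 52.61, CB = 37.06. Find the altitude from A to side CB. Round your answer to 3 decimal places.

Semiperimeter s = (79.09 + 37.06 + 52.61)/2 = 84.38.
Heron's formula: area = √(84.38·5.29·47.32·31.77) ≈ 819.18.
The altitude from A has length 2·area/CB ≈ 44.208.

44.208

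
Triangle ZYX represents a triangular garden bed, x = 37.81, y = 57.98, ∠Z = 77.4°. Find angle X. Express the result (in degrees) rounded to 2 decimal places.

∠X ≈ 36.57°

By the law of cosines, z² = y² + x² − 2·y·x·cos Z = 3834.8, so z ≈ 61.926.
Law of cosines again: cos X = (z² + y² − x²)/(2·z·y) ≈ 0.80309, so ∠X ≈ 36.57°.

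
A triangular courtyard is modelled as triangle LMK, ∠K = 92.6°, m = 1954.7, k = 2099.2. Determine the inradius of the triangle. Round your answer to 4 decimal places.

r ≈ 281.1348

Law of sines: sin M = m·sin K/k ≈ 0.93021.
Since k ≥ m, only the acute value applies: ∠M ≈ 68.47°.
Then ∠L = 180° − ∠K − ∠M ≈ 18.93°.
Law of sines gives l = k·sin L/sin K ≈ 681.82.
Area = ½·k·m·sin L ≈ 6.6569e+05.
Semiperimeter s = (681.82+1954.7+2099.2)/2 = 2367.9.
Inradius = area/s = 6.6569e+05/2367.9 ≈ 281.13.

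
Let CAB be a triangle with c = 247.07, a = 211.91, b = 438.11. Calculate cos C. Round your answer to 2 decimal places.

cos C ≈ 0.95

By the law of cosines, cos C = (a² + b² − c²) / (2·a·b) ≈ 0.94681, so ∠C ≈ 18.77°.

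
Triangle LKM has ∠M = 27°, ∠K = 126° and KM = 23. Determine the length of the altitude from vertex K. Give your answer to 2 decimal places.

10.44

The third angle is ∠L = 180° − ∠K − ∠M = 27.00°.
Law of sines: ML = KM·sin K/sin L ≈ 40.986.
Law of sines: LK = KM·sin M/sin L ≈ 23.
Area = ½·KM·ML·sin M ≈ 213.98.
The altitude from K has length 2·area/ML ≈ 10.442.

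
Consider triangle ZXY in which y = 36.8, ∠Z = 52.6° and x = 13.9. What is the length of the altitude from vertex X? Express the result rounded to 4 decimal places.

By the law of cosines, z² = x² + y² − 2·x·y·cos Z = 926.08, so z ≈ 30.432.
Area = ½·x·y·sin Z ≈ 203.18.
The altitude from X has length 2·area/x ≈ 29.234.

h_X ≈ 29.2345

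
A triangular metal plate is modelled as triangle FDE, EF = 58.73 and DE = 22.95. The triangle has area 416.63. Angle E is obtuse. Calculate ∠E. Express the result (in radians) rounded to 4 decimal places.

From area = ½·DE·EF·sin E, we get sin E = 2·area/(DE·EF) ≈ 0.61821.
Taking the obtuse solution, ∠E ≈ 2.4751 rad.

2.4751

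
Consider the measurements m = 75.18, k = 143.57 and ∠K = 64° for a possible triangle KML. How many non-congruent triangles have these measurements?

m·sin K = 75.18·sin(64°) ≈ 67.57.
Since k ≥ m, exactly one triangle exists.

1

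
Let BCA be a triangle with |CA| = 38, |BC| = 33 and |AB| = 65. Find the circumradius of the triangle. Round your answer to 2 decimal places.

R ≈ 44.03

By the law of cosines, cos B = (|AB|² + |BC|² − |CA|²) / (2·|AB|·|BC|) ≈ 0.90210, so ∠B ≈ 25.56°.
Circumradius = |CA|/(2 sin B) ≈ 44.029.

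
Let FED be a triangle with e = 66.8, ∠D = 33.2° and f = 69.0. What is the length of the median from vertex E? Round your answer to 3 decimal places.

m_E ≈ 44.942

By the law of cosines, d² = f² + e² − 2·f·e·cos D = 1509.6, so d ≈ 38.854.
Median from E: ½√(2·d² + 2·f² − e²) ≈ 44.942.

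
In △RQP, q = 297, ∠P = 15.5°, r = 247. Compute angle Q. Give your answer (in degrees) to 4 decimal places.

∠Q ≈ 116.2833°

By the law of cosines, p² = r² + q² − 2·r·q·cos P = 7836.1, so p ≈ 88.522.
Law of cosines again: cos Q = (p² + r² − q²)/(2·p·r) ≈ -0.44281, so ∠Q ≈ 116.28°.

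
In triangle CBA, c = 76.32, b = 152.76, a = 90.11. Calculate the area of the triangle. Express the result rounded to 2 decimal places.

2512.36

Semiperimeter s = (76.32 + 152.76 + 90.11)/2 = 159.59.
Heron's formula: area = √(159.59·83.275·6.835·69.485) ≈ 2512.4.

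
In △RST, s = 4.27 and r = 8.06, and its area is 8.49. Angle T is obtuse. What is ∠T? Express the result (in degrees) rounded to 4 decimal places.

From area = ½·r·s·sin T, we get sin T = 2·area/(r·s) ≈ 0.49337.
Taking the obtuse solution, ∠T ≈ 150.44°.

150.4375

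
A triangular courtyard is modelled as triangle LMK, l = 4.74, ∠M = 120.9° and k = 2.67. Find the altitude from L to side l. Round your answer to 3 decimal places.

h_L ≈ 2.291

By the law of cosines, m² = k² + l² − 2·k·l·cos M = 42.595, so m ≈ 6.5265.
Area = ½·k·l·sin M ≈ 5.4297.
The altitude from L has length 2·area/l ≈ 2.291.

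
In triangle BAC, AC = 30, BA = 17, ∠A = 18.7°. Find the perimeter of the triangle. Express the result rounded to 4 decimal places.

perimeter ≈ 61.9280

By the law of cosines, CB² = BA² + AC² − 2·BA·AC·cos A = 222.85, so CB ≈ 14.928.
Semiperimeter s = (30+14.928+17)/2 = 30.964.
Perimeter = 30 + 14.928 + 17 = 61.928.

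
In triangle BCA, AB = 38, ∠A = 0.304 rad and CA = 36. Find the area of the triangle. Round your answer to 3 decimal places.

area ≈ 204.748

Area = ½·CA·AB·sin A ≈ 204.75.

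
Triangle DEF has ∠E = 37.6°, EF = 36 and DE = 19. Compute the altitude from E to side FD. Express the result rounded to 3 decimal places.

By the law of cosines, FD² = DE² + EF² − 2·DE·EF·cos E = 573.15, so FD ≈ 23.941.
Area = ½·DE·EF·sin E ≈ 208.67.
The altitude from E has length 2·area/FD ≈ 17.432.

17.432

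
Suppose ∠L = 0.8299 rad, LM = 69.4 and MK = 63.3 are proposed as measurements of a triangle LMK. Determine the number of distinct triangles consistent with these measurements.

2

LM·sin L = 69.4·sin(0.8299 rad) ≈ 51.21.
Since LM sin L < MK < LM (51.21 < 63.3 < 69.4), two triangles exist.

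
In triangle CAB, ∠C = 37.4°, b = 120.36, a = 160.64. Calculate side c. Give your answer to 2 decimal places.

By the law of cosines, c² = a² + b² − 2·a·b·cos C = 9572.3, so c ≈ 97.838.

97.84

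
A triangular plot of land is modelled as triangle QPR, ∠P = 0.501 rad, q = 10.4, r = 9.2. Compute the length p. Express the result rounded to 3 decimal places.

4.996

By the law of cosines, p² = r² + q² − 2·r·q·cos P = 24.958, so p ≈ 4.9958.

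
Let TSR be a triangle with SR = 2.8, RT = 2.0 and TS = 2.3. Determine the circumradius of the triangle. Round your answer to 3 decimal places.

1.418

By the law of cosines, cos T = (RT² + TS² − SR²) / (2·RT·TS) ≈ 0.15761, so ∠T ≈ 80.93°.
Circumradius = SR/(2 sin T) ≈ 1.4177.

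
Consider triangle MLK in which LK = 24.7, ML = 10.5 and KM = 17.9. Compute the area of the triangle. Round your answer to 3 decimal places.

82.578

Semiperimeter s = (24.7 + 17.9 + 10.5)/2 = 26.55.
Heron's formula: area = √(26.55·1.85·8.65·16.05) ≈ 82.578.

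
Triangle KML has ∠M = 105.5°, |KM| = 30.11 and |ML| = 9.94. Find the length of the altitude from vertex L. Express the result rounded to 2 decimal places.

h_L ≈ 9.58

By the law of cosines, |LK|² = |KM|² + |ML|² − 2·|KM|·|ML|·cos M = 1165.4, so |LK| ≈ 34.138.
Area = ½·|KM|·|ML|·sin M ≈ 144.2.
The altitude from L has length 2·area/|KM| ≈ 9.5785.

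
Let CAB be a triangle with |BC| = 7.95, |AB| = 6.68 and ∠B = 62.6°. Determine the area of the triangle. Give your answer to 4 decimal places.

Area = ½·|AB|·|BC|·sin B ≈ 23.574.

23.5742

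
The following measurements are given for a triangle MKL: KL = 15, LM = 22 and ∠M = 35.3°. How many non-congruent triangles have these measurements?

2

LM·sin M = 22·sin(35.3°) ≈ 12.71.
Since LM sin M < KL < LM (12.71 < 15 < 22), two triangles exist.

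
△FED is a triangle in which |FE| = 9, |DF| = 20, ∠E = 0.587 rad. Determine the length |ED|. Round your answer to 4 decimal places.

26.8623

Law of sines: sin D = |FE|·sin E/|DF| ≈ 0.24924.
Since |DF| ≥ |FE|, only the acute value applies: ∠D ≈ 0.252 rad.
Then ∠F = π − ∠E − ∠D ≈ 2.303 rad.
Law of sines gives |ED| = |DF|·sin F/sin E ≈ 26.862.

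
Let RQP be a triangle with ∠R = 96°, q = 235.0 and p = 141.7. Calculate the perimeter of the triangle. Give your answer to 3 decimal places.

By the law of cosines, r² = q² + p² − 2·q·p·cos R = 82265, so r ≈ 286.82.
Semiperimeter s = (286.82+235+141.7)/2 = 331.76.
Perimeter = 286.82 + 235 + 141.7 = 663.52.

perimeter ≈ 663.519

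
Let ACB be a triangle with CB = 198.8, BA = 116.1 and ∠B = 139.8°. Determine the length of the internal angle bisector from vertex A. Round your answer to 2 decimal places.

t_A ≈ 162.81

By the law of cosines, AC² = CB² + BA² − 2·CB·BA·cos B = 88259, so AC ≈ 297.08.
Law of cosines again: cos A = (BA² + AC² − CB²)/(2·BA·AC) ≈ 0.90191, so ∠A ≈ 25.59°.
The bisector from A has length 2·BA·AC·cos(∠A/2)/(BA+AC) ≈ 162.81.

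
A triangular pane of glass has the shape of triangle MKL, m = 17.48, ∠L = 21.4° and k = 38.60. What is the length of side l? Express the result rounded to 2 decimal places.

23.22

By the law of cosines, l² = m² + k² − 2·m·k·cos L = 539.09, so l ≈ 23.218.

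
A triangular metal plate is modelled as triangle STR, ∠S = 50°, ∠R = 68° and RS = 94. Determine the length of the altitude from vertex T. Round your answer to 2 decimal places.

The third angle is ∠T = 180° − ∠R − ∠S = 62.00°.
Law of sines: TR = RS·sin S/sin T ≈ 81.554.
Law of sines: ST = RS·sin R/sin T ≈ 98.709.
Area = ½·RS·TR·sin R ≈ 3553.9.
The altitude from T has length 2·area/RS ≈ 75.616.

h_T ≈ 75.62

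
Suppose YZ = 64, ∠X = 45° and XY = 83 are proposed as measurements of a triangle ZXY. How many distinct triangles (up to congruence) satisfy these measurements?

XY·sin X = 83·sin(45°) ≈ 58.69.
Since XY sin X < YZ < XY (58.69 < 64 < 83), two triangles exist.

2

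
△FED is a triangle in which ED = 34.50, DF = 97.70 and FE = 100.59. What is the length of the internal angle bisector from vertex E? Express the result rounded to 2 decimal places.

40.68

By the law of cosines, cos E = (FE² + ED² − DF²) / (2·FE·ED) ≈ 0.25405, so ∠E ≈ 75.28°.
The bisector from E has length 2·FE·ED·cos(∠E/2)/(FE+ED) ≈ 40.684.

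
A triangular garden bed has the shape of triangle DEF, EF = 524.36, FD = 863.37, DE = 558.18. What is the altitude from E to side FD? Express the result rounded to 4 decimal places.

h_E ≈ 326.2785

Semiperimeter s = (524.36 + 863.37 + 558.18)/2 = 972.95.
Heron's formula: area = √(972.95·448.59·109.58·414.77) ≈ 1.4085e+05.
The altitude from E has length 2·area/FD ≈ 326.28.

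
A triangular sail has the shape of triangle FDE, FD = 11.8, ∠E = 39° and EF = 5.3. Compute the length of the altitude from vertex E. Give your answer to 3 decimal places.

Law of sines: sin D = EF·sin E/FD ≈ 0.28266.
Since FD ≥ EF, only the acute value applies: ∠D ≈ 16.42°.
Then ∠F = 180° − ∠E − ∠D ≈ 124.58°.
Law of sines gives DE = FD·sin F/sin E ≈ 15.438.
Area = ½·FD·EF·sin F ≈ 25.745.
The altitude from E has length 2·area/FD ≈ 4.3636.

h_E ≈ 4.364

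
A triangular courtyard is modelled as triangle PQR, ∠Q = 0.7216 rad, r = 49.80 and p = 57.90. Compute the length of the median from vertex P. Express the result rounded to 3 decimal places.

m_P ≈ 33.962

By the law of cosines, q² = r² + p² − 2·r·p·cos Q = 1503, so q ≈ 38.768.
Median from P: ½√(2·q² + 2·r² − p²) ≈ 33.962.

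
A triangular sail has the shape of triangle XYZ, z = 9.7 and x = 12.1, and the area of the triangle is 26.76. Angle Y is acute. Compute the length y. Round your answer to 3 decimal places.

From area = ½·z·x·sin Y, we get sin Y = 2·area/(z·x) ≈ 0.45599.
Taking the acute solution, ∠Y ≈ 0.473 rad.
Law of cosines then gives y ≈ 5.6201.

5.620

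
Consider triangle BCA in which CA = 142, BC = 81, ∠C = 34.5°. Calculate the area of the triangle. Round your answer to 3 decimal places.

Area = ½·BC·CA·sin C ≈ 3257.4.

3257.402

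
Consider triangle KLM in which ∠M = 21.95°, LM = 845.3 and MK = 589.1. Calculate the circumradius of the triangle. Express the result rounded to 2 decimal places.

496.60

By the law of cosines, KL² = LM² + MK² − 2·LM·MK·cos M = 1.3783e+05, so KL ≈ 371.26.
Area = ½·LM·MK·sin M ≈ 93069.
Circumradius = KL/(2 sin M) ≈ 496.6.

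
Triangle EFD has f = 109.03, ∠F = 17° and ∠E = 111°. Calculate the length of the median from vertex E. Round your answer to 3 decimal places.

The third angle is ∠D = 180° − ∠E − ∠F = 52.00°.
Law of sines: e = f·sin E/sin F ≈ 348.15.
Law of sines: d = f·sin D/sin F ≈ 293.86.
Median from E: ½√(2·f² + 2·d² − e²) ≈ 137.18.

137.184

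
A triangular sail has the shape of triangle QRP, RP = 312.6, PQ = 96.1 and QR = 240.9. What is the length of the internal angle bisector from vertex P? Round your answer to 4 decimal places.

By the law of cosines, cos P = (RP² + PQ² − QR²) / (2·RP·PQ) ≈ 0.81424, so ∠P ≈ 35.49°.
The bisector from P has length 2·RP·PQ·cos(∠P/2)/(RP+PQ) ≈ 140.01.

140.0137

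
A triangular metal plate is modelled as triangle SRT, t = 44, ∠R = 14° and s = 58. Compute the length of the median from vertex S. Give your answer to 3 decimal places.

m_S ≈ 17.344

By the law of cosines, r² = t² + s² − 2·t·s·cos R = 347.61, so r ≈ 18.644.
Median from S: ½√(2·r² + 2·t² − s²) ≈ 17.344.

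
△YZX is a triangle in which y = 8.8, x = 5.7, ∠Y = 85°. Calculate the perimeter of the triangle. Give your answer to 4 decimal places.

Law of sines: sin X = x·sin Y/y ≈ 0.64526.
Since y ≥ x, only the acute value applies: ∠X ≈ 40.19°.
Then ∠Z = 180° − ∠Y − ∠X ≈ 54.81°.
Law of sines gives z = y·sin Z/sin Y ≈ 7.2196.
Semiperimeter s = (8.8+7.2196+5.7)/2 = 10.86.
Perimeter = 8.8 + 7.2196 + 5.7 = 21.72.

21.7196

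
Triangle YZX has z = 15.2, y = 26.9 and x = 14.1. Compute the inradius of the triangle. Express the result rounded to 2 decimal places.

Semiperimeter s = (26.9 + 15.2 + 14.1)/2 = 28.1.
Heron's formula: area = √(28.1·1.2·12.9·14) ≈ 78.037.
Inradius = area/s = 78.037/28.1 ≈ 2.7771.

r ≈ 2.78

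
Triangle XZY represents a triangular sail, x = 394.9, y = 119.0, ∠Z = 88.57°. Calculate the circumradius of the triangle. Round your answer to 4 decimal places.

By the law of cosines, z² = y² + x² − 2·y·x·cos Z = 1.6776e+05, so z ≈ 409.59.
Area = ½·y·x·sin Z ≈ 23489.
Circumradius = z/(2 sin Z) ≈ 204.86.

R ≈ 204.8573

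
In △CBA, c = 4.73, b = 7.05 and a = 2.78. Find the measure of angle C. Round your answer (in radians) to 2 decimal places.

By the law of cosines, cos C = (b² + a² − c²) / (2·b·a) ≈ 0.89438, so ∠C ≈ 0.464 rad.

∠C ≈ 0.46 rad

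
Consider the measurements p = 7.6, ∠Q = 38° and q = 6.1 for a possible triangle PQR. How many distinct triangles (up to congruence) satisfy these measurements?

2

p·sin Q = 7.6·sin(38°) ≈ 4.679.
Since p sin Q < q < p (4.679 < 6.1 < 7.6), two triangles exist.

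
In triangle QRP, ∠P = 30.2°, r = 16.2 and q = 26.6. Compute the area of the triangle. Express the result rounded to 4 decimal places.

Area = ½·q·r·sin P ≈ 108.38.

area ≈ 108.3807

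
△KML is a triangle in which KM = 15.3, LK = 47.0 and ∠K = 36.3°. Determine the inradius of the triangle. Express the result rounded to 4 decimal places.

By the law of cosines, ML² = LK² + KM² − 2·LK·KM·cos K = 1284, so ML ≈ 35.833.
Area = ½·LK·KM·sin K ≈ 212.86.
Semiperimeter s = (35.833+47+15.3)/2 = 49.067.
Inradius = area/s = 212.86/49.067 ≈ 4.3382.

r ≈ 4.3382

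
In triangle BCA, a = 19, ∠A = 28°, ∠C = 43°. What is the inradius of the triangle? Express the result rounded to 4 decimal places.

r ≈ 5.8427

The third angle is ∠B = 180° − ∠C − ∠A = 109.00°.
Law of sines: b = a·sin B/sin A ≈ 38.266.
Law of sines: c = a·sin C/sin A ≈ 27.601.
Area = ½·a·b·sin C ≈ 247.93.
Semiperimeter s = (38.266+27.601+19)/2 = 42.434.
Inradius = area/s = 247.93/42.434 ≈ 5.8427.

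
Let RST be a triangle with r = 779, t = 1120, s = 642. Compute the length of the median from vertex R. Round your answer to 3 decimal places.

825.574

Median from R: ½√(2·s² + 2·t² − r²) ≈ 825.57.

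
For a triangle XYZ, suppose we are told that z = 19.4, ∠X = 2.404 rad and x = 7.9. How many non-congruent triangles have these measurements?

z·sin X = 19.4·sin(2.404 rad) ≈ 13.05.
Since ∠X is not acute, a triangle exists only if x > z; here x ≤ z, so there is no triangle.

0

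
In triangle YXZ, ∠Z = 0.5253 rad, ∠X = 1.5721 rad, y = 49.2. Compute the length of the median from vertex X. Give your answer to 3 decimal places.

The third angle is ∠Y = π − ∠X − ∠Z = 1.0442 rad.
Law of sines: x = y·sin X/sin Y ≈ 56.91.
Law of sines: z = y·sin Z/sin Y ≈ 28.539.
Median from X: ½√(2·z² + 2·y² − x²) ≈ 28.423.

28.423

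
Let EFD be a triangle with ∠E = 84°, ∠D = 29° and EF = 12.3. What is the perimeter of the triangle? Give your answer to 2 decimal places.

perimeter ≈ 60.89

The third angle is ∠F = 180° − ∠D − ∠E = 67.00°.
Law of sines: FD = EF·sin E/sin D ≈ 25.232.
Law of sines: DE = EF·sin F/sin D ≈ 23.354.
Semiperimeter s = (25.232+23.354+12.3)/2 = 30.443.
Perimeter = 25.232 + 23.354 + 12.3 = 60.886.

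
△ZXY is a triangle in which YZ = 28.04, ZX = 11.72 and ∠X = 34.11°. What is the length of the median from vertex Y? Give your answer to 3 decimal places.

Law of sines: sin Y = ZX·sin X/YZ ≈ 0.23439.
Since YZ ≥ ZX, only the acute value applies: ∠Y ≈ 13.56°.
Then ∠Z = 180° − ∠X − ∠Y ≈ 132.33°.
Law of sines gives XY = YZ·sin Z/sin X ≈ 36.963.
Median from Y: ½√(2·XY² + 2·YZ² − ZX²) ≈ 32.278.

32.278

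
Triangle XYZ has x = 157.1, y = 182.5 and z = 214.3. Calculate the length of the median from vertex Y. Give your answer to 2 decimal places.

Median from Y: ½√(2·z² + 2·x² − y²) ≈ 164.24.

164.24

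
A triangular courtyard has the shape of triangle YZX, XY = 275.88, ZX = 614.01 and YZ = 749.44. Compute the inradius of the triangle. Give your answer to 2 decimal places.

Semiperimeter s = (614.01 + 275.88 + 749.44)/2 = 819.66.
Heron's formula: area = √(819.66·205.65·543.78·70.225) ≈ 80232.
Inradius = area/s = 80232/819.66 ≈ 97.884.

r ≈ 97.88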